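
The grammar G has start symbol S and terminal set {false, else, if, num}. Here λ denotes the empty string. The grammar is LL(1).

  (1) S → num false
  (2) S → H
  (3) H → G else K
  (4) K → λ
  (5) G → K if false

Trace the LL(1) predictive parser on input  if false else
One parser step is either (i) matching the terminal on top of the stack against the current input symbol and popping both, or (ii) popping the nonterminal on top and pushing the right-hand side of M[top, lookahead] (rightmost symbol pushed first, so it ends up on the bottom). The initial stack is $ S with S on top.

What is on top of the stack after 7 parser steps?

     Stack                Input            Action
  1  $ S                  if false else $  expand S → H
  2  $ H                  if false else $  expand H → G else K
  3  $ K else G           if false else $  expand G → K if false
  4  $ K else false if K  if false else $  expand K → λ
  5  $ K else false if    if false else $  match if
  6  $ K else false       false else $     match false
  7  $ K else             else $           match else
Stack after step 7: $ K (top = K).

K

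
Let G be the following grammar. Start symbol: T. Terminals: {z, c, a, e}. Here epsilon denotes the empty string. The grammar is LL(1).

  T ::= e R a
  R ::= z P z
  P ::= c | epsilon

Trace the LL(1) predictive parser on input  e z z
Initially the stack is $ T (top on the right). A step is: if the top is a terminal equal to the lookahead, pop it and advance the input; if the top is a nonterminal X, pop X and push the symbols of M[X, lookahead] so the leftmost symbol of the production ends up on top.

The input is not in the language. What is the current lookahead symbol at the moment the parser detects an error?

step 1: stack=$ T  input=e z z $  — expand T ::= e R a
step 2: stack=$ a R e  input=e z z $  — match e
step 3: stack=$ a R  input=z z $  — expand R ::= z P z
step 4: stack=$ a z P z  input=z z $  — match z
step 5: stack=$ a z P  input=z $  — expand P ::= epsilon
step 6: stack=$ a z  input=z $  — match z
step 7: stack=$ a  input=$  — error: top is terminal a but lookahead is $

$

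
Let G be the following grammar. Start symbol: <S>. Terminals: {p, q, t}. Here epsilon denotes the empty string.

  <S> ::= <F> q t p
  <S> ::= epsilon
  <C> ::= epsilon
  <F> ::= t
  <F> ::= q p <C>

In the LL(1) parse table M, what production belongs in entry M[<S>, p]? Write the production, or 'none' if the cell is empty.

none

FIRST(<C>) = {epsilon}
FIRST(<F>) = {q, t}
FIRST(<S>) = {epsilon, q, t}  (via <F> q t p)
FOLLOW(<S>) includes $ since <S> is the start symbol.
FOLLOW(<S>): <S> appears on no right-hand side. Thus FOLLOW(<S>) = {$}.
For <S> ::= <F> q t p: FIRST(<F> q t p) = {q, t}, so it goes in M[<S>, t] for t ∈ {q, t}.
For <S> ::= epsilon: FIRST(epsilon) = {epsilon}, so it goes in M[<S>, t] for t ∈ {}; since epsilon ∈ FIRST, also for every t ∈ FOLLOW(<S>) = {$}.
None of these place a production in M[<S>, p].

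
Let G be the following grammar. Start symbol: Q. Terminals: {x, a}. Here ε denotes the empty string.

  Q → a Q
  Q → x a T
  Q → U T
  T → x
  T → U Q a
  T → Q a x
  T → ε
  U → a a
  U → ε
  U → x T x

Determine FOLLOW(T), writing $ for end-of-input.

{$, a, x}

FIRST(U): from U→a a we get {a}; from U→ε we get {ε}; from U→x T x we get {x}. So FIRST(U) = {ε, a, x}.
FIRST(Q): from Q→a Q we get {a}; from Q→x a T we get {x}; from Q→U T we get {ε, a, x}. So FIRST(Q) = {ε, a, x}.
FIRST(T): from T→x we get {x}; from T→U Q a we get {a, x}; from T→Q a x we get {a, x}; from T→ε we get {ε}. So FIRST(T) = {ε, a, x}.
FOLLOW(Q) includes $ since Q is the start symbol.
FOLLOW(Q): in Q→a Q, the suffix after Q is empty (adds nothing new); in T→U Q a, Q is followed by a with FIRST {a}; in T→Q a x, Q is followed by a x with FIRST {a}. Thus FOLLOW(Q) = {$, a}.
FOLLOW(T): in Q→x a T, the suffix after T is empty, so FOLLOW(T) ⊇ FOLLOW(Q) = {$, a}; in Q→U T, the suffix after T is empty, so FOLLOW(T) ⊇ FOLLOW(Q) = {$, a}; in U→x T x, T is followed by x with FIRST {x}. Thus FOLLOW(T) = {$, a, x}.
FOLLOW(U): in Q→U T, U is followed by T with FIRST {ε, a, x}; in Q→U T, the suffix after U is nullable, so FOLLOW(U) ⊇ FOLLOW(Q) = {$, a}; in T→U Q a, U is followed by Q a with FIRST {a, x}. Thus FOLLOW(U) = {$, a, x}.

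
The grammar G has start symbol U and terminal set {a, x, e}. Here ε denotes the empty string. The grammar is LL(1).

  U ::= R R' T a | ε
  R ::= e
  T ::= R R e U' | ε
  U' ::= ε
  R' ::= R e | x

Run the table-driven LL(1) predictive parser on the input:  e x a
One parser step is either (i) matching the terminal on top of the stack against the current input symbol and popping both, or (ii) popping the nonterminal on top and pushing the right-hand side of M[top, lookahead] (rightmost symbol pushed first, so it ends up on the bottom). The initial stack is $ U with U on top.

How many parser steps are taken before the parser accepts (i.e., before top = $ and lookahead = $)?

7

step 1: stack=$ U  input=e x a $  — expand U ::= R R' T a
step 2: stack=$ a T R' R  input=e x a $  — expand R ::= e
step 3: stack=$ a T R' e  input=e x a $  — match e
step 4: stack=$ a T R'  input=x a $  — expand R' ::= x
step 5: stack=$ a T x  input=x a $  — match x
step 6: stack=$ a T  input=a $  — expand T ::= ε
step 7: stack=$ a  input=a $  — match a
Accept reached after 7 steps.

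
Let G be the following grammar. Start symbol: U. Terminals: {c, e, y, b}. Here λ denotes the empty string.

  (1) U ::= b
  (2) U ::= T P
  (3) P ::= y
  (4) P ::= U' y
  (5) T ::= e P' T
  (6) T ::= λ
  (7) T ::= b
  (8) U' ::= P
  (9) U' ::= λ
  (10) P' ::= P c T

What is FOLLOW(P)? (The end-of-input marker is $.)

FIRST(T) = {λ, b, e}
FIRST(U) = {b, e, y}  (via T P)
FIRST(P) = {y}  (via U' y)
FIRST(U') = {λ, y}  (via P)
FIRST(P') = {y}  (via P c T)
FOLLOW(U) includes $ since U is the start symbol.
FOLLOW(U): U appears on no right-hand side. Thus FOLLOW(U) = {$}.
FOLLOW(U'): in P::=U' y, U' is followed by y with FIRST {y}. Thus FOLLOW(U') = {y}.
FOLLOW(P): in U::=T P, the suffix after P is empty, so FOLLOW(P) ⊇ FOLLOW(U) = {$}; in U'::=P, the suffix after P is empty, so FOLLOW(P) ⊇ FOLLOW(U') = {y}; in P'::=P c T, P is followed by c T with FIRST {c}. Thus FOLLOW(P) = {$, c, y}.
FOLLOW(T): in U::=T P, T is followed by P with FIRST {y}; in T::=e P' T, the suffix after T is empty (adds nothing new); in P'::=P c T, the suffix after T is empty, so FOLLOW(T) ⊇ FOLLOW(P') = {b, e, y}. Thus FOLLOW(T) = {b, e, y}.
FOLLOW(P'): in T::=e P' T, P' is followed by T with FIRST {λ, b, e}; in T::=e P' T, the suffix after P' is nullable, so FOLLOW(P') ⊇ FOLLOW(T) = {b, e, y}. Thus FOLLOW(P') = {b, e, y}.

{$, c, y}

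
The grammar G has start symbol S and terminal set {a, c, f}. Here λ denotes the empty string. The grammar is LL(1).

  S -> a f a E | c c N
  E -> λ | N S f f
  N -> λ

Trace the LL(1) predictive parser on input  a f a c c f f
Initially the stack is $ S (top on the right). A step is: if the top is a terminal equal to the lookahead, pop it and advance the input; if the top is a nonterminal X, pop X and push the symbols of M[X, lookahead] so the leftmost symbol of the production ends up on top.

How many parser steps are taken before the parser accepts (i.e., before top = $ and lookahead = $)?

12

step 1: stack=$ S  input=a f a c c f f $  — expand S -> a f a E
step 2: stack=$ E a f a  input=a f a c c f f $  — match a
step 3: stack=$ E a f  input=f a c c f f $  — match f
step 4: stack=$ E a  input=a c c f f $  — match a
step 5: stack=$ E  input=c c f f $  — expand E -> N S f f
step 6: stack=$ f f S N  input=c c f f $  — expand N -> λ
step 7: stack=$ f f S  input=c c f f $  — expand S -> c c N
step 8: stack=$ f f N c c  input=c c f f $  — match c
step 9: stack=$ f f N c  input=c f f $  — match c
step 10: stack=$ f f N  input=f f $  — expand N -> λ
step 11: stack=$ f f  input=f f $  — match f
step 12: stack=$ f  input=f $  — match f
Accept reached after 12 steps.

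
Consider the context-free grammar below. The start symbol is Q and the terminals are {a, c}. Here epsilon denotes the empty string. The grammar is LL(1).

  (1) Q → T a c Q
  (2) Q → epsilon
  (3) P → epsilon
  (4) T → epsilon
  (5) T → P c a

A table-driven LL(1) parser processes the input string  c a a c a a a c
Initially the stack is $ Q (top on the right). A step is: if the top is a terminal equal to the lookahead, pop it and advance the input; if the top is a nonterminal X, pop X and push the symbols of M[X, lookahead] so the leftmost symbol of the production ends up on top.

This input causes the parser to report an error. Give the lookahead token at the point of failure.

a

step 1: stack=$ Q  input=c a a c a a a c $  — expand Q → T a c Q
step 2: stack=$ Q c a T  input=c a a c a a a c $  — expand T → P c a
step 3: stack=$ Q c a a c P  input=c a a c a a a c $  — expand P → epsilon
step 4: stack=$ Q c a a c  input=c a a c a a a c $  — match c
step 5: stack=$ Q c a a  input=a a c a a a c $  — match a
step 6: stack=$ Q c a  input=a c a a a c $  — match a
step 7: stack=$ Q c  input=c a a a c $  — match c
step 8: stack=$ Q  input=a a a c $  — expand Q → T a c Q
step 9: stack=$ Q c a T  input=a a a c $  — expand T → epsilon
step 10: stack=$ Q c a  input=a a a c $  — match a
step 11: stack=$ Q c  input=a a c $  — error: top is terminal c but lookahead is a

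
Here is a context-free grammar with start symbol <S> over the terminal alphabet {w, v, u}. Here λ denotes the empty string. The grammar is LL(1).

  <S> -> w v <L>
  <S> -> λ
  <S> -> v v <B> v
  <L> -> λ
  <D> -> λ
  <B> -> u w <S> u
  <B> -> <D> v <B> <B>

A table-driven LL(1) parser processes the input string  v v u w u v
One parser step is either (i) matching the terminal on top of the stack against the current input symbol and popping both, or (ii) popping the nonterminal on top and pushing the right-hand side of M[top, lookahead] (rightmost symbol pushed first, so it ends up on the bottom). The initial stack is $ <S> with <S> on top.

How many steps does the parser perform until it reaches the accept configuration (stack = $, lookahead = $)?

step 1: stack=$ <S>  input=v v u w u v $  — expand <S> -> v v <B> v
step 2: stack=$ v <B> v v  input=v v u w u v $  — match v
step 3: stack=$ v <B> v  input=v u w u v $  — match v
step 4: stack=$ v <B>  input=u w u v $  — expand <B> -> u w <S> u
step 5: stack=$ v u <S> w u  input=u w u v $  — match u
step 6: stack=$ v u <S> w  input=w u v $  — match w
step 7: stack=$ v u <S>  input=u v $  — expand <S> -> λ
step 8: stack=$ v u  input=u v $  — match u
step 9: stack=$ v  input=v $  — match v
Accept reached after 9 steps.

9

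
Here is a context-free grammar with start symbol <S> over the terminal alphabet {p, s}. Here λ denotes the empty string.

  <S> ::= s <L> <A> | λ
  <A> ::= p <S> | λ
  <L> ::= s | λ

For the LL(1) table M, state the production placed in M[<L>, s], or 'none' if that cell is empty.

FIRST(<S>) = {λ, s}
FIRST(<A>) = {λ, p}
FIRST(<L>) = {λ, s}
FOLLOW(<S>) includes $ since <S> is the start symbol.
FOLLOW(<S>): in <A>::=p <S>, the suffix after <S> is empty, so FOLLOW(<S>) ⊇ FOLLOW(<A>) = {$}. Thus FOLLOW(<S>) = {$}.
FOLLOW(<L>): in <S>::=s <L> <A>, <L> is followed by <A> with FIRST {λ, p}; in <S>::=s <L> <A>, the suffix after <L> is nullable, so FOLLOW(<L>) ⊇ FOLLOW(<S>) = {$}. Thus FOLLOW(<L>) = {$, p}.
For <L> ::= s: FIRST(s) = {s}, so it goes in M[<L>, t] for t ∈ {s}.
For <L> ::= λ: FIRST(λ) = {λ}, so it goes in M[<L>, t] for t ∈ {}; since λ ∈ FIRST, also for every t ∈ FOLLOW(<L>) = {$, p}.

<L> ::= s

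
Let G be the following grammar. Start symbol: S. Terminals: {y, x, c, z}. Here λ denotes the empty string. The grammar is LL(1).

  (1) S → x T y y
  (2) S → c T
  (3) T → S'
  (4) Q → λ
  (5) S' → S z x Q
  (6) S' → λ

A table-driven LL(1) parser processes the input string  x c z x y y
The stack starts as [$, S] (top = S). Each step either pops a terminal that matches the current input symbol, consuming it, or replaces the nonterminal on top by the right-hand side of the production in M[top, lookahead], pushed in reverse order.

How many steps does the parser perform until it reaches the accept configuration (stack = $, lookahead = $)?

13

      Stack            Input          Action
   1  $ S              x c z x y y $  expand S → x T y y
   2  $ y y T x        x c z x y y $  match x
   3  $ y y T          c z x y y $    expand T → S'
   4  $ y y S'         c z x y y $    expand S' → S z x Q
   5  $ y y Q x z S    c z x y y $    expand S → c T
   6  $ y y Q x z T c  c z x y y $    match c
   7  $ y y Q x z T    z x y y $      expand T → S'
   8  $ y y Q x z S'   z x y y $      expand S' → λ
   9  $ y y Q x z      z x y y $      match z
  10  $ y y Q x        x y y $        match x
  11  $ y y Q          y y $          expand Q → λ
  12  $ y y            y y $          match y
  13  $ y              y $            match y
Accept reached after 13 steps.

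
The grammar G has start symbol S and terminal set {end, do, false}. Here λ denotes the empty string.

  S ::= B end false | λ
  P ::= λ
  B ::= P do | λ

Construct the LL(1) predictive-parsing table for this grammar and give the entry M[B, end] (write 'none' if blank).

B ::= λ

FIRST(P): from P::=λ we get {λ}. So FIRST(P) = {λ}.
FIRST(B): from B::=P do we get {do}; from B::=λ we get {λ}. So FIRST(B) = {λ, do}.
FIRST(S): from S::=B end false we get {do, end}; from S::=λ we get {λ}. So FIRST(S) = {λ, do, end}.
FOLLOW(S) includes $ since S is the start symbol.
FOLLOW(B): in S::=B end false, B is followed by end false with FIRST {end}. Thus FOLLOW(B) = {end}.
For B ::= P do: FIRST(P do) = {do}, so it goes in M[B, t] for t ∈ {do}.
For B ::= λ: FIRST(λ) = {λ}, so it goes in M[B, t] for t ∈ {}; since λ ∈ FIRST, also for every t ∈ FOLLOW(B) = {end}.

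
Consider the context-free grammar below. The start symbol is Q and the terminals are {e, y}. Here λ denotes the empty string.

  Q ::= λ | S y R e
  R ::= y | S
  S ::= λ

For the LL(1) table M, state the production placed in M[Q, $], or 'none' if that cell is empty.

FIRST(S): from S::=λ we get {λ}. So FIRST(S) = {λ}.
FIRST(Q): from Q::=λ we get {λ}; from Q::=S y R e we get {y}. So FIRST(Q) = {λ, y}.
FIRST(R): from R::=y we get {y}; from R::=S we get {λ}. So FIRST(R) = {λ, y}.
FOLLOW(Q) includes $ since Q is the start symbol.
FOLLOW(Q): Q appears on no right-hand side. Thus FOLLOW(Q) = {$}.
For Q ::= λ: FIRST(λ) = {λ}, so it goes in M[Q, t] for t ∈ {}; since λ ∈ FIRST, also for every t ∈ FOLLOW(Q) = {$}.
For Q ::= S y R e: FIRST(S y R e) = {y}, so it goes in M[Q, t] for t ∈ {y}.

Q ::= λ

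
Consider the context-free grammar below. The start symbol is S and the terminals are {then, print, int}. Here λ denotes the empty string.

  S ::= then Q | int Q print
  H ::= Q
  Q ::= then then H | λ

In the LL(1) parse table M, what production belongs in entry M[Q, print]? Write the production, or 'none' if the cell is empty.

Q ::= λ

FIRST(S) = {int, then}
FIRST(Q) = {λ, then}
FIRST(H) = {λ, then}  (via Q)
FOLLOW(S) includes $ since S is the start symbol.
FOLLOW(S): S appears on no right-hand side. Thus FOLLOW(S) = {$}.
FOLLOW(H): in Q::=then then H, the suffix after H is empty, so FOLLOW(H) ⊇ FOLLOW(Q) = {$, print}. Thus FOLLOW(H) = {$, print}.
FOLLOW(Q): in S::=then Q, the suffix after Q is empty, so FOLLOW(Q) ⊇ FOLLOW(S) = {$}; in S::=int Q print, Q is followed by print with FIRST {print}; in H::=Q, the suffix after Q is empty, so FOLLOW(Q) ⊇ FOLLOW(H) = {$, print}. Thus FOLLOW(Q) = {$, print}.
For Q ::= then then H: FIRST(then then H) = {then}, so it goes in M[Q, t] for t ∈ {then}.
For Q ::= λ: FIRST(λ) = {λ}, so it goes in M[Q, t] for t ∈ {}; since λ ∈ FIRST, also for every t ∈ FOLLOW(Q) = {$, print}.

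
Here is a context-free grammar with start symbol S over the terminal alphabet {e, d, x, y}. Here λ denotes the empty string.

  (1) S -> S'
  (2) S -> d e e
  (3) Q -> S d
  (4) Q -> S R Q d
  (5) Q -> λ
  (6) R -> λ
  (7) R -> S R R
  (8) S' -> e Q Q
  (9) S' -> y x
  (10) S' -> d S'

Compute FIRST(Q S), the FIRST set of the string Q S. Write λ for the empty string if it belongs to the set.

{d, e, y}

FIRST(S'): from S'->e Q Q we get {e}; from S'->y x we get {y}; from S'->d S' we get {d}. So FIRST(S') = {d, e, y}.
FIRST(S): from S->S' we get {d, e, y}; from S->d e e we get {d}. So FIRST(S) = {d, e, y}.
FIRST(Q): from Q->S d we get {d, e, y}; from Q->S R Q d we get {d, e, y}; from Q->λ we get {λ}. So FIRST(Q) = {λ, d, e, y}.
FIRST(R): from R->λ we get {λ}; from R->S R R we get {d, e, y}. So FIRST(R) = {λ, d, e, y}.
FIRST(Q S): take FIRST of each symbol in turn, carrying on past any symbol whose FIRST contains λ; result {d, e, y}.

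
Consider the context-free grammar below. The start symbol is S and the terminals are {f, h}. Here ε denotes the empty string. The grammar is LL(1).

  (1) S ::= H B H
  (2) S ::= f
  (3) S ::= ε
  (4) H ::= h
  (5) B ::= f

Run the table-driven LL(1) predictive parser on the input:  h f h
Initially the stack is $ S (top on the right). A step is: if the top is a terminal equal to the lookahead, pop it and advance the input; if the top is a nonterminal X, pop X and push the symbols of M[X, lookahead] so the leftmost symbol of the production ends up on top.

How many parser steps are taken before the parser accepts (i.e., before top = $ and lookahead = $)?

7

     Stack    Input    Action
  1  $ S      h f h $  expand S ::= H B H
  2  $ H B H  h f h $  expand H ::= h
  3  $ H B h  h f h $  match h
  4  $ H B    f h $    expand B ::= f
  5  $ H f    f h $    match f
  6  $ H      h $      expand H ::= h
  7  $ h      h $      match h
Accept reached after 7 steps.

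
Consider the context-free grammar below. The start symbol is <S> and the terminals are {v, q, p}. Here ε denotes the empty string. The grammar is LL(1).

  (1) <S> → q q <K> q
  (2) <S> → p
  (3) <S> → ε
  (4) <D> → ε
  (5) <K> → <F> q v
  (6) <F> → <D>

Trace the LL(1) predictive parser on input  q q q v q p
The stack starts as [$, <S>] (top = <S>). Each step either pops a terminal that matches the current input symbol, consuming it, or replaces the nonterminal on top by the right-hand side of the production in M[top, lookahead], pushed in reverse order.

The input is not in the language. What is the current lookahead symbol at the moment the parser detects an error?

      Stack        Input          Action
   1  $ <S>        q q q v q p $  expand <S> → q q <K> q
   2  $ q <K> q q  q q q v q p $  match q
   3  $ q <K> q    q q v q p $    match q
   4  $ q <K>      q v q p $      expand <K> → <F> q v
   5  $ q v q <F>  q v q p $      expand <F> → <D>
   6  $ q v q <D>  q v q p $      expand <D> → ε
   7  $ q v q      q v q p $      match q
   8  $ q v        v q p $        match v
   9  $ q          q p $          match q
  10  $            p $            error: stack empty but input remains

p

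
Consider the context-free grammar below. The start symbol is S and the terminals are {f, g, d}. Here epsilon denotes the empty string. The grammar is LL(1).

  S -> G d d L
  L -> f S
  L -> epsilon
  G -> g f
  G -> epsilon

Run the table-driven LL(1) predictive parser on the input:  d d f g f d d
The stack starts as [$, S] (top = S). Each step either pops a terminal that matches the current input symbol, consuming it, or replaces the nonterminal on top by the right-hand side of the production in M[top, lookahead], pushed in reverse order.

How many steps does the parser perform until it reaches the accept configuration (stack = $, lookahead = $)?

      Stack        Input            Action
   1  $ S          d d f g f d d $  expand S -> G d d L
   2  $ L d d G    d d f g f d d $  expand G -> epsilon
   3  $ L d d      d d f g f d d $  match d
   4  $ L d        d f g f d d $    match d
   5  $ L          f g f d d $      expand L -> f S
   6  $ S f        f g f d d $      match f
   7  $ S          g f d d $        expand S -> G d d L
   8  $ L d d G    g f d d $        expand G -> g f
   9  $ L d d f g  g f d d $        match g
  10  $ L d d f    f d d $          match f
  11  $ L d d      d d $            match d
  12  $ L d        d $              match d
  13  $ L          $                expand L -> epsilon
Accept reached after 13 steps.

13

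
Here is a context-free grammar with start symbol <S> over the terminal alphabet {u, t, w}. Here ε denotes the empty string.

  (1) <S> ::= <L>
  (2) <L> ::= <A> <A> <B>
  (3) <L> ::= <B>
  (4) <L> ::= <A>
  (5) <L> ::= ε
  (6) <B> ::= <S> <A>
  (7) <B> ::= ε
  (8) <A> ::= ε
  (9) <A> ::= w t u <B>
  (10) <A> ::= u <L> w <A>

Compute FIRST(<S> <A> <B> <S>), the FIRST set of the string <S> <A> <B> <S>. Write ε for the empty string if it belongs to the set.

{ε, u, w}

FIRST(<A>) = {ε, u, w}
FIRST(<S>) = {ε, u, w}  (via <L>)
FIRST(<B>) = {ε, u, w}  (via <S> <A>)
FIRST(<L>) = {ε, u, w}  (via <A> <A> <B>, <B>, <A>)
FIRST(<S> <A> <B> <S>): take FIRST of each symbol in turn, carrying on past any symbol whose FIRST contains ε; result {ε, u, w}.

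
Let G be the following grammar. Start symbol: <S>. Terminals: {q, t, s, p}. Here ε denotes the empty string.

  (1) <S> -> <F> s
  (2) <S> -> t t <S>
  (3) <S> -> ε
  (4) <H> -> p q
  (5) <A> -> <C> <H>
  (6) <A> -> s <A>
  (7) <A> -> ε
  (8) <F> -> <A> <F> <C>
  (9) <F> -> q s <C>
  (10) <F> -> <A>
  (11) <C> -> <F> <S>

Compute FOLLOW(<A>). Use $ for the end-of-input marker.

{p, q, s, t}

FIRST(<H>): from <H>->p q we get {p}. So FIRST(<H>) = {p}.
FIRST(<S>): from <S>-><F> s we get {p, q, s, t}; from <S>->t t <S> we get {t}; from <S>->ε we get {ε}. So FIRST(<S>) = {ε, p, q, s, t}.
FIRST(<A>): from <A>-><C> <H> we get {p, q, s, t}; from <A>->s <A> we get {s}; from <A>->ε we get {ε}. So FIRST(<A>) = {ε, p, q, s, t}.
FIRST(<F>): from <F>-><A> <F> <C> we get {ε, p, q, s, t}; from <F>->q s <C> we get {q}; from <F>-><A> we get {ε, p, q, s, t}. So FIRST(<F>) = {ε, p, q, s, t}.
FIRST(<C>): from <C>-><F> <S> we get {ε, p, q, s, t}. So FIRST(<C>) = {ε, p, q, s, t}.
FOLLOW(<S>) includes $ since <S> is the start symbol.
FOLLOW(<S>): in <S>->t t <S>, the suffix after <S> is empty (adds nothing new); in <C>-><F> <S>, the suffix after <S> is empty, so FOLLOW(<S>) ⊇ FOLLOW(<C>) = {p, q, s, t}. Thus FOLLOW(<S>) = {$, p, q, s, t}.
FOLLOW(<H>): in <A>-><C> <H>, the suffix after <H> is empty, so FOLLOW(<H>) ⊇ FOLLOW(<A>) = {p, q, s, t}. Thus FOLLOW(<H>) = {p, q, s, t}.
FOLLOW(<A>): in <A>->s <A>, the suffix after <A> is empty (adds nothing new); in <F>-><A> <F> <C>, <A> is followed by <F> <C> with FIRST {ε, p, q, s, t}; in <F>-><A> <F> <C>, the suffix after <A> is nullable, so FOLLOW(<A>) ⊇ FOLLOW(<F>) = {p, q, s, t}; in <F>-><A>, the suffix after <A> is empty, so FOLLOW(<A>) ⊇ FOLLOW(<F>) = {p, q, s, t}. Thus FOLLOW(<A>) = {p, q, s, t}.
FOLLOW(<F>): in <S>-><F> s, <F> is followed by s with FIRST {s}; in <F>-><A> <F> <C>, <F> is followed by <C> with FIRST {ε, p, q, s, t}; in <F>-><A> <F> <C>, the suffix after <F> is nullable (adds nothing new); in <C>-><F> <S>, <F> is followed by <S> with FIRST {ε, p, q, s, t}; in <C>-><F> <S>, the suffix after <F> is nullable, so FOLLOW(<F>) ⊇ FOLLOW(<C>) = {p, q, s, t}. Thus FOLLOW(<F>) = {p, q, s, t}.
FOLLOW(<C>): in <A>-><C> <H>, <C> is followed by <H> with FIRST {p}; in <F>-><A> <F> <C>, the suffix after <C> is empty, so FOLLOW(<C>) ⊇ FOLLOW(<F>) = {p, q, s, t}; in <F>->q s <C>, the suffix after <C> is empty, so FOLLOW(<C>) ⊇ FOLLOW(<F>) = {p, q, s, t}. Thus FOLLOW(<C>) = {p, q, s, t}.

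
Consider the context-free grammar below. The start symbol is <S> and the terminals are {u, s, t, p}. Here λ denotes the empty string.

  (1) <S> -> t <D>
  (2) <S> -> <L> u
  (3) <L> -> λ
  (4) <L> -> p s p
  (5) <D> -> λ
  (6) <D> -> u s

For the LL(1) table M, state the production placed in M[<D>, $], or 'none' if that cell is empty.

<D> -> λ

FIRST(<L>): from <L>->λ we get {λ}; from <L>->p s p we get {p}. So FIRST(<L>) = {λ, p}.
FIRST(<D>): from <D>->λ we get {λ}; from <D>->u s we get {u}. So FIRST(<D>) = {λ, u}.
FIRST(<S>): from <S>->t <D> we get {t}; from <S>-><L> u we get {p, u}. So FIRST(<S>) = {p, t, u}.
FOLLOW(<S>) includes $ since <S> is the start symbol.
FOLLOW(<S>): <S> appears on no right-hand side. Thus FOLLOW(<S>) = {$}.
FOLLOW(<D>): in <S>->t <D>, the suffix after <D> is empty, so FOLLOW(<D>) ⊇ FOLLOW(<S>) = {$}. Thus FOLLOW(<D>) = {$}.
For <D> -> λ: FIRST(λ) = {λ}, so it goes in M[<D>, t] for t ∈ {}; since λ ∈ FIRST, also for every t ∈ FOLLOW(<D>) = {$}.
For <D> -> u s: FIRST(u s) = {u}, so it goes in M[<D>, t] for t ∈ {u}.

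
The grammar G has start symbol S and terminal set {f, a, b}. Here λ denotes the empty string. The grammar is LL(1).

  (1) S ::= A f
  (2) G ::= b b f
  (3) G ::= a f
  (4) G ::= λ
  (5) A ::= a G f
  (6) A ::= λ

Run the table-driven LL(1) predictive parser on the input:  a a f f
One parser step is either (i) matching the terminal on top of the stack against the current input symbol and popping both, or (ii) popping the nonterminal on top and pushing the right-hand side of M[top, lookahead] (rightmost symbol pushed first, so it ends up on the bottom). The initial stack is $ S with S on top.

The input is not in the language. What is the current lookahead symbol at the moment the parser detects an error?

$

step 1: stack=$ S  input=a a f f $  — expand S ::= A f
step 2: stack=$ f A  input=a a f f $  — expand A ::= a G f
step 3: stack=$ f f G a  input=a a f f $  — match a
step 4: stack=$ f f G  input=a f f $  — expand G ::= a f
step 5: stack=$ f f f a  input=a f f $  — match a
step 6: stack=$ f f f  input=f f $  — match f
step 7: stack=$ f f  input=f $  — match f
step 8: stack=$ f  input=$  — error: top is terminal f but lookahead is $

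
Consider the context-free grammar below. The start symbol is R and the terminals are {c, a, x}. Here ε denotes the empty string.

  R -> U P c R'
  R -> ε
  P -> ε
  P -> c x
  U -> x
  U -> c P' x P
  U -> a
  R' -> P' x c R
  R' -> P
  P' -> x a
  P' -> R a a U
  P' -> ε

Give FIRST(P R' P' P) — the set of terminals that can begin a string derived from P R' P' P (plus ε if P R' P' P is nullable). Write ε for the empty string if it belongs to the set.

{ε, a, c, x}

FIRST(P) = {ε, c}
FIRST(U) = {a, c, x}
FIRST(R) = {ε, a, c, x}  (via U P c R')
FIRST(P') = {ε, a, c, x}  (via R a a U)
FIRST(R') = {ε, a, c, x}  (via P' x c R, P)
FIRST(P R' P' P): take FIRST of each symbol in turn, carrying on past any symbol whose FIRST contains ε; result {ε, a, c, x}.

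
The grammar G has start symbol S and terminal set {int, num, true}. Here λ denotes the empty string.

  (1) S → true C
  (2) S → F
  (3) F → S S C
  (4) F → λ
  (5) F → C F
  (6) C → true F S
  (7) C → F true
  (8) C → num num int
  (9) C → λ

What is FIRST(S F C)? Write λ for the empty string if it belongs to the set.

FIRST(S): from S→true C we get {true}; from S→F we get {λ, num, true}. So FIRST(S) = {λ, num, true}.
FIRST(F): from F→S S C we get {λ, num, true}; from F→λ we get {λ}; from F→C F we get {λ, num, true}. So FIRST(F) = {λ, num, true}.
FIRST(C): from C→true F S we get {true}; from C→F true we get {num, true}; from C→num num int we get {num}; from C→λ we get {λ}. So FIRST(C) = {λ, num, true}.
FIRST(S F C): take FIRST of each symbol in turn, carrying on past any symbol whose FIRST contains λ; result {λ, num, true}.

{λ, num, true}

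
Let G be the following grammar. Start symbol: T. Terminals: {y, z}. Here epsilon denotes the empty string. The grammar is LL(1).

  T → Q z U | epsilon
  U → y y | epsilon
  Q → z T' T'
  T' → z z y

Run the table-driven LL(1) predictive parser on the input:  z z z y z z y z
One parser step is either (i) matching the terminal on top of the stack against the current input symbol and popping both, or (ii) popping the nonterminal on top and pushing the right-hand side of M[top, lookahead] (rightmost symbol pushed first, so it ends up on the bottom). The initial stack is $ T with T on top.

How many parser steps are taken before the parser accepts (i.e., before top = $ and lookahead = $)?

13

step 1: stack=$ T  input=z z z y z z y z $  — expand T → Q z U
step 2: stack=$ U z Q  input=z z z y z z y z $  — expand Q → z T' T'
step 3: stack=$ U z T' T' z  input=z z z y z z y z $  — match z
step 4: stack=$ U z T' T'  input=z z y z z y z $  — expand T' → z z y
step 5: stack=$ U z T' y z z  input=z z y z z y z $  — match z
step 6: stack=$ U z T' y z  input=z y z z y z $  — match z
step 7: stack=$ U z T' y  input=y z z y z $  — match y
step 8: stack=$ U z T'  input=z z y z $  — expand T' → z z y
step 9: stack=$ U z y z z  input=z z y z $  — match z
step 10: stack=$ U z y z  input=z y z $  — match z
step 11: stack=$ U z y  input=y z $  — match y
step 12: stack=$ U z  input=z $  — match z
step 13: stack=$ U  input=$  — expand U → epsilon
Accept reached after 13 steps.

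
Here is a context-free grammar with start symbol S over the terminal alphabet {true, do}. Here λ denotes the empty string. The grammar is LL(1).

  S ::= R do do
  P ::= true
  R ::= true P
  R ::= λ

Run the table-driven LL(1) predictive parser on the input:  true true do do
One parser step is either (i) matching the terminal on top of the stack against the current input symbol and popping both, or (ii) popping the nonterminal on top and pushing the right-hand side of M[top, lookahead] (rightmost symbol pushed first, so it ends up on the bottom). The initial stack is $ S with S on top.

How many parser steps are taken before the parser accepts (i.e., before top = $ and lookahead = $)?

     Stack           Input              Action
  1  $ S             true true do do $  expand S ::= R do do
  2  $ do do R       true true do do $  expand R ::= true P
  3  $ do do P true  true true do do $  match true
  4  $ do do P       true do do $       expand P ::= true
  5  $ do do true    true do do $       match true
  6  $ do do         do do $            match do
  7  $ do            do $               match do
Accept reached after 7 steps.

7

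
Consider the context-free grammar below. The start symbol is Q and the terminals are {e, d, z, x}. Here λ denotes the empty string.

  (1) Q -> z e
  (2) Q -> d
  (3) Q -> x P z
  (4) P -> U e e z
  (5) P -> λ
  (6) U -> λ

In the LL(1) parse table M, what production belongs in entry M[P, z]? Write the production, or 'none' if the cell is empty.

FIRST(Q): from Q->z e we get {z}; from Q->d we get {d}; from Q->x P z we get {x}. So FIRST(Q) = {d, x, z}.
FIRST(U): from U->λ we get {λ}. So FIRST(U) = {λ}.
FIRST(P): from P->U e e z we get {e}; from P->λ we get {λ}. So FIRST(P) = {λ, e}.
FOLLOW(Q) includes $ since Q is the start symbol.
FOLLOW(P): in Q->x P z, P is followed by z with FIRST {z}. Thus FOLLOW(P) = {z}.
For P -> U e e z: FIRST(U e e z) = {e}, so it goes in M[P, t] for t ∈ {e}.
For P -> λ: FIRST(λ) = {λ}, so it goes in M[P, t] for t ∈ {}; since λ ∈ FIRST, also for every t ∈ FOLLOW(P) = {z}.

P -> λ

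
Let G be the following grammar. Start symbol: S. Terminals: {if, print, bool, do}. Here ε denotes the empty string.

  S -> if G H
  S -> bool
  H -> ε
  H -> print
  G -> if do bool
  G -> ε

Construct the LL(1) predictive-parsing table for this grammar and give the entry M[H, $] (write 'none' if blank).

FIRST(S): from S->if G H we get {if}; from S->bool we get {bool}. So FIRST(S) = {bool, if}.
FIRST(H): from H->ε we get {ε}; from H->print we get {print}. So FIRST(H) = {ε, print}.
FIRST(G): from G->if do bool we get {if}; from G->ε we get {ε}. So FIRST(G) = {ε, if}.
FOLLOW(S) includes $ since S is the start symbol.
FOLLOW(S): S appears on no right-hand side. Thus FOLLOW(S) = {$}.
FOLLOW(H): in S->if G H, the suffix after H is empty, so FOLLOW(H) ⊇ FOLLOW(S) = {$}. Thus FOLLOW(H) = {$}.
For H -> ε: FIRST(ε) = {ε}, so it goes in M[H, t] for t ∈ {}; since ε ∈ FIRST, also for every t ∈ FOLLOW(H) = {$}.
For H -> print: FIRST(print) = {print}, so it goes in M[H, t] for t ∈ {print}.

H -> ε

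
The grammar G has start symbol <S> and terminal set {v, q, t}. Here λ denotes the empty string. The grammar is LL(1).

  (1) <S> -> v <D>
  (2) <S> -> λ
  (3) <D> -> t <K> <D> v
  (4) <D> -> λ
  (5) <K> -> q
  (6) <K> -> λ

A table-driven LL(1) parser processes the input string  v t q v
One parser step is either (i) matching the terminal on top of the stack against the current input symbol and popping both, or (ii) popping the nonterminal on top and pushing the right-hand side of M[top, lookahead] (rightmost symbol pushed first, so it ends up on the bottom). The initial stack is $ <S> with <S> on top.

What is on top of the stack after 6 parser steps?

<D>

step 1: stack=$ <S>  input=v t q v $  — expand <S> -> v <D>
step 2: stack=$ <D> v  input=v t q v $  — match v
step 3: stack=$ <D>  input=t q v $  — expand <D> -> t <K> <D> v
step 4: stack=$ v <D> <K> t  input=t q v $  — match t
step 5: stack=$ v <D> <K>  input=q v $  — expand <K> -> q
step 6: stack=$ v <D> q  input=q v $  — match q
Stack after step 6: $ v <D> (top = <D>).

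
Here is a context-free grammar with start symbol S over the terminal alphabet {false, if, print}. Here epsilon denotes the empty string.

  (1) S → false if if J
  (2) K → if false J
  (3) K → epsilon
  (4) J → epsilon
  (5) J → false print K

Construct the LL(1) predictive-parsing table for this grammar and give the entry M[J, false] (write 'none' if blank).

FIRST(S): from S→false if if J we get {false}. So FIRST(S) = {false}.
FIRST(K): from K→if false J we get {if}; from K→epsilon we get {epsilon}. So FIRST(K) = {epsilon, if}.
FIRST(J): from J→epsilon we get {epsilon}; from J→false print K we get {false}. So FIRST(J) = {epsilon, false}.
FOLLOW(S) includes $ since S is the start symbol.
FOLLOW(S): S appears on no right-hand side. Thus FOLLOW(S) = {$}.
FOLLOW(K): in J→false print K, the suffix after K is empty, so FOLLOW(K) ⊇ FOLLOW(J) = {$}. Thus FOLLOW(K) = {$}.
FOLLOW(J): in S→false if if J, the suffix after J is empty, so FOLLOW(J) ⊇ FOLLOW(S) = {$}; in K→if false J, the suffix after J is empty, so FOLLOW(J) ⊇ FOLLOW(K) = {$}. Thus FOLLOW(J) = {$}.
For J → epsilon: FIRST(epsilon) = {epsilon}, so it goes in M[J, t] for t ∈ {}; since epsilon ∈ FIRST, also for every t ∈ FOLLOW(J) = {$}.
For J → false print K: FIRST(false print K) = {false}, so it goes in M[J, t] for t ∈ {false}.

J → false print K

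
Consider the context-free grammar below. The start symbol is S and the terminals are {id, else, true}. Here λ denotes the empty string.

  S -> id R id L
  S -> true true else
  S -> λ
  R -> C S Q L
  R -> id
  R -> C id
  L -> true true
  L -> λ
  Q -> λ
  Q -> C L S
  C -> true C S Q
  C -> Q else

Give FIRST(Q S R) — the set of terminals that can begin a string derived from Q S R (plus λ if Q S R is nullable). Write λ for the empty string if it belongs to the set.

{else, id, true}

FIRST(S) = {λ, id, true}
FIRST(L) = {λ, true}
FIRST(R) = {else, id, true}  (via C S Q L, C id)
FIRST(Q) = {λ, else, true}  (via C L S)
FIRST(C) = {else, true}  (via Q else)
FIRST(Q S R): take FIRST of each symbol in turn, carrying on past any symbol whose FIRST contains λ; result {else, id, true}.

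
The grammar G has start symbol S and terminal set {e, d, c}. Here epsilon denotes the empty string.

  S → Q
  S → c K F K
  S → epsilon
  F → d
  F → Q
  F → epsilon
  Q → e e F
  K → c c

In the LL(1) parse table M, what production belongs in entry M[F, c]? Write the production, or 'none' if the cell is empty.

F → epsilon

FIRST(Q): from Q→e e F we get {e}. So FIRST(Q) = {e}.
FIRST(K): from K→c c we get {c}. So FIRST(K) = {c}.
FIRST(S): from S→Q we get {e}; from S→c K F K we get {c}; from S→epsilon we get {epsilon}. So FIRST(S) = {epsilon, c, e}.
FIRST(F): from F→d we get {d}; from F→Q we get {e}; from F→epsilon we get {epsilon}. So FIRST(F) = {epsilon, d, e}.
FOLLOW(S) includes $ since S is the start symbol.
FOLLOW(F): in S→c K F K, F is followed by K with FIRST {c}; in Q→e e F, the suffix after F is empty, so FOLLOW(F) ⊇ FOLLOW(Q) = {$, c}. Thus FOLLOW(F) = {$, c}.
FOLLOW(Q): in S→Q, the suffix after Q is empty, so FOLLOW(Q) ⊇ FOLLOW(S) = {$}; in F→Q, the suffix after Q is empty, so FOLLOW(Q) ⊇ FOLLOW(F) = {$, c}. Thus FOLLOW(Q) = {$, c}.
For F → d: FIRST(d) = {d}, so it goes in M[F, t] for t ∈ {d}.
For F → Q: FIRST(Q) = {e}, so it goes in M[F, t] for t ∈ {e}.
For F → epsilon: FIRST(epsilon) = {epsilon}, so it goes in M[F, t] for t ∈ {}; since epsilon ∈ FIRST, also for every t ∈ FOLLOW(F) = {$, c}.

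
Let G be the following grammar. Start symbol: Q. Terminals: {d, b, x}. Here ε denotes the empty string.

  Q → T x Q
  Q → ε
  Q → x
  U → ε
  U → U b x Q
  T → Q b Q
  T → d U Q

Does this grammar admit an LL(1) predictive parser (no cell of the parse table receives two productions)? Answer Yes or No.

No

FIRST(Q) = {ε, b, d, x}
FIRST(U) = {ε, b}
FIRST(T) = {b, d, x}
FOLLOW(Q) = {$, b, d, x}
FOLLOW(U) = {b, d, x}
FOLLOW(T) = {x}
Cell M[Q, b] receives both Q → T x Q and Q → ε — the grammar is not LL(1).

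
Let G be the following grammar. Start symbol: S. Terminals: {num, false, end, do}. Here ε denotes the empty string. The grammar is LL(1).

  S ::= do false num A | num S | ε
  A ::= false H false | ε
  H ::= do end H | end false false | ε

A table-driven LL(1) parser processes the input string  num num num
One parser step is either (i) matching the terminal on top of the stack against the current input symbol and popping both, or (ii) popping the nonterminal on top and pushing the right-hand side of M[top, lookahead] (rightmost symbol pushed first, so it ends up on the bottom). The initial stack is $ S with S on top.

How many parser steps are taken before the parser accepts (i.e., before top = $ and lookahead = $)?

step 1: stack=$ S  input=num num num $  — expand S ::= num S
step 2: stack=$ S num  input=num num num $  — match num
step 3: stack=$ S  input=num num $  — expand S ::= num S
step 4: stack=$ S num  input=num num $  — match num
step 5: stack=$ S  input=num $  — expand S ::= num S
step 6: stack=$ S num  input=num $  — match num
step 7: stack=$ S  input=$  — expand S ::= ε
Accept reached after 7 steps.

7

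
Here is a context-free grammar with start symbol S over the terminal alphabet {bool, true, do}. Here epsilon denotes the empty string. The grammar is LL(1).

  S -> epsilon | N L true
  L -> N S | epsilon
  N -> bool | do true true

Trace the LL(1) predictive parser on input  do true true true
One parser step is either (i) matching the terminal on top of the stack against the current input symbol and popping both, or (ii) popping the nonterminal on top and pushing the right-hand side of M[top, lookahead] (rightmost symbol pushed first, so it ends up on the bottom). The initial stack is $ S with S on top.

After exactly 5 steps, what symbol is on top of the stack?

step 1: stack=$ S  input=do true true true $  — expand S -> N L true
step 2: stack=$ true L N  input=do true true true $  — expand N -> do true true
step 3: stack=$ true L true true do  input=do true true true $  — match do
step 4: stack=$ true L true true  input=true true true $  — match true
step 5: stack=$ true L true  input=true true $  — match true
Stack after step 5: $ true L (top = L).

L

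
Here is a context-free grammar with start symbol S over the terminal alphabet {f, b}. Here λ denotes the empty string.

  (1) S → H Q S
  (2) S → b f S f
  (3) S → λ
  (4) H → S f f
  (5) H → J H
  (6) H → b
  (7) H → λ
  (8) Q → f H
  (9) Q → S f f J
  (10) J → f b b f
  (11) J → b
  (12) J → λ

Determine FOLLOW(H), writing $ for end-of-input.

FIRST(J): from J→f b b f we get {f}; from J→b we get {b}; from J→λ we get {λ}. So FIRST(J) = {λ, b, f}.
FIRST(S): from S→H Q S we get {b, f}; from S→b f S f we get {b}; from S→λ we get {λ}. So FIRST(S) = {λ, b, f}.
FIRST(H): from H→S f f we get {b, f}; from H→J H we get {λ, b, f}; from H→b we get {b}; from H→λ we get {λ}. So FIRST(H) = {λ, b, f}.
FIRST(Q): from Q→f H we get {f}; from Q→S f f J we get {b, f}. So FIRST(Q) = {b, f}.
FOLLOW(S) includes $ since S is the start symbol.
FOLLOW(S): in S→H Q S, the suffix after S is empty (adds nothing new); in S→b f S f, S is followed by f with FIRST {f}; in H→S f f, S is followed by f f with FIRST {f}; in Q→S f f J, S is followed by f f J with FIRST {f}. Thus FOLLOW(S) = {$, f}.
FOLLOW(Q): in S→H Q S, Q is followed by S with FIRST {λ, b, f}; in S→H Q S, the suffix after Q is nullable, so FOLLOW(Q) ⊇ FOLLOW(S) = {$, f}. Thus FOLLOW(Q) = {$, b, f}.
FOLLOW(H): in S→H Q S, H is followed by Q S with FIRST {b, f}; in H→J H, the suffix after H is empty (adds nothing new); in Q→f H, the suffix after H is empty, so FOLLOW(H) ⊇ FOLLOW(Q) = {$, b, f}. Thus FOLLOW(H) = {$, b, f}.
FOLLOW(J): in H→J H, J is followed by H with FIRST {λ, b, f}; in H→J H, the suffix after J is nullable, so FOLLOW(J) ⊇ FOLLOW(H) = {$, b, f}; in Q→S f f J, the suffix after J is empty, so FOLLOW(J) ⊇ FOLLOW(Q) = {$, b, f}. Thus FOLLOW(J) = {$, b, f}.

{$, b, f}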